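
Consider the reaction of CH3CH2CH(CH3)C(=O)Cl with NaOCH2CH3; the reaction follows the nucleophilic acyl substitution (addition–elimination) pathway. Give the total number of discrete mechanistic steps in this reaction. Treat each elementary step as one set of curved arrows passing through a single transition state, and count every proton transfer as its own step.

Step 1: A lone pair on the O of CH3CH2O⁻ attacks the electrophilic acyl carbon; the π(C=O) electrons move onto oxygen, giving a tetrahedral intermediate.
Step 2: An oxygen lone pair re-forms the C=O π bond as the C–Cl σ-bond breaks; Cl⁻ is expelled.
Total: 2 elementary steps.

2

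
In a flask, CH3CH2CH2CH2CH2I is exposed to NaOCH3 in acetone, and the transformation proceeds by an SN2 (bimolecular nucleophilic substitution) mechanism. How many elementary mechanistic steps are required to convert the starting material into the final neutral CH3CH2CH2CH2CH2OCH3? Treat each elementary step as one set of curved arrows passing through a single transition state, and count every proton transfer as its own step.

1

Step 1: The methoxide nucleophile donates a lone pair from O to the α-carbon in a backside attack; simultaneously the C–I σ-bond breaks and both of its electrons leave with I⁻. One concerted step with inversion of configuration.
Total: 1 elementary step.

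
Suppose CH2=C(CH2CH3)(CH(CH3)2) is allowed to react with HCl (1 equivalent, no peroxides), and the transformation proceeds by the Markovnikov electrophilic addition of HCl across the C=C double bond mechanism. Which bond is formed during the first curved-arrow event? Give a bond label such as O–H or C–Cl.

C–H

Step 1: Electrophilic addition begins with the π(C=C) electrons forming a bond to the proton of HCl. Following Markovnikov's rule, the resulting cation is tertiary. The H–Cl bond breaks heterolytically, releasing Cl⁻.
The bond formed in this step is the C–H bond.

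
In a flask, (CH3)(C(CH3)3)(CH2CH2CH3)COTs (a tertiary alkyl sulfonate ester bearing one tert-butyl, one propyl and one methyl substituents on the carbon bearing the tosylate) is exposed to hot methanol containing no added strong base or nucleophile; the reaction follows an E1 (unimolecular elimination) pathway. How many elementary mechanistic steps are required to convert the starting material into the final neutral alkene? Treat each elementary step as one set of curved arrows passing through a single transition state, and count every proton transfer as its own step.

Step 1: The C–O bond breaks with both electrons going to the tosylate; TsO⁻ leaves and a tertiary carbocation remains.
(No 1,2-shift: no single shift to an adjacent carbon would give a more stable cation.)
Step 2: A methanol molecule (solvent) deprotonates a β-carbon; as the C–H bond breaks, those electrons form the new alkene π bond.
Total: 2 elementary steps.

2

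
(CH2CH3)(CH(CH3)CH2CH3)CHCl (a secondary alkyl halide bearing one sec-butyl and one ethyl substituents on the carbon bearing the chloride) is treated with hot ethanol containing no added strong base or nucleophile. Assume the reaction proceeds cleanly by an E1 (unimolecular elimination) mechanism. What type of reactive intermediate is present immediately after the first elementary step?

secondary carbocation

Step 1: Ionisation: the C–Cl σ-bond cleaves heterolytically; both bonding electrons depart with Cl⁻, leaving a secondary carbocation at the α-carbon.
After step 1 the species present is a secondary carbocation.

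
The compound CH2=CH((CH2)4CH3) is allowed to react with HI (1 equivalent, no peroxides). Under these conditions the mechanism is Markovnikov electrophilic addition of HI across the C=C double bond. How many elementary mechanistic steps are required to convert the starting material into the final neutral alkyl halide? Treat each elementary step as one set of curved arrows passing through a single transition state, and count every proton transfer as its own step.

2

Step 1: The π electrons of the C=C bond attack a proton of HI; Markovnikov addition places the new C–H on the less-substituted alkene carbon, so the positive charge ends up on the more-substituted carbon — a secondary carbocation. The H–I bond breaks heterolytically, releasing I⁻.
(No 1,2-shift: no single shift to an adjacent carbon would give a more stable cation.)
Step 2: The I⁻ anion donates a lone pair to the carbocation, forming the new C–I σ-bond and giving the neutral alkyl halide.
Total: 2 elementary steps.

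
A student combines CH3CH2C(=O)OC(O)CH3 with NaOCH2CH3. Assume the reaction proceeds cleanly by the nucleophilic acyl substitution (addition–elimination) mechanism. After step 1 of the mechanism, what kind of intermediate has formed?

tetrahedral intermediate

Step 1: CH3CH2O⁻ adds to the carbonyl carbon; the C=O π electrons shift onto oxygen and a tetrahedral alkoxide intermediate forms.
After step 1 the species present is a tetrahedral intermediate.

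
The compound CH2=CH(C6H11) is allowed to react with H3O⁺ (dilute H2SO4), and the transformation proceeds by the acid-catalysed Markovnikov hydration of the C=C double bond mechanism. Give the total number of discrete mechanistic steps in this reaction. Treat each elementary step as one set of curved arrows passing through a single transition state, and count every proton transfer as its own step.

Step 1: Electrophilic addition begins with the π(C=C) electrons forming a bond to the proton of H3O⁺. Following Markovnikov's rule, the resulting cation is secondary. H2O is released.
Step 2: Carbocation rearrangement: a 1,2-hydride shift from the adjacent cyclohexyl carbon converts the initially-formed secondary cation into the more stable tertiary cation.
Step 3: Water acts as the nucleophile: an oxygen lone pair bonds to the cationic carbon, giving an oxonium-ion intermediate.
Step 4: Proton transfer from the O–H of the oxonium ion to H2O completes the catalytic cycle and yields the alcohol.
Total: 4 elementary steps.

4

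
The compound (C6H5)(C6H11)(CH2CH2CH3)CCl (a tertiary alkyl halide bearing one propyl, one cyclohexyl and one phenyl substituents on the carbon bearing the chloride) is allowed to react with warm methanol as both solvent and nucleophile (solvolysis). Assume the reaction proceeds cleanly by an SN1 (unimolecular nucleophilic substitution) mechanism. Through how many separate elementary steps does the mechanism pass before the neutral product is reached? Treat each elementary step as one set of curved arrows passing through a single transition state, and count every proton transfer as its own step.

3

Step 1: Rate-determining heterolysis of the C–Cl bond gives Cl⁻ and a tertiary carbocation.
(No 1,2-shift: no single shift to an adjacent carbon would give a more stable cation.)
Step 2: A lone pair on the oxygen of CH3OH attacks the carbocation, forming a new C–O σ-bond and an oxonium ion.
Step 3: Proton transfer from the O–H of the oxonium ion to a solvent molecule delivers the neutral ether.
Total: 3 elementary steps.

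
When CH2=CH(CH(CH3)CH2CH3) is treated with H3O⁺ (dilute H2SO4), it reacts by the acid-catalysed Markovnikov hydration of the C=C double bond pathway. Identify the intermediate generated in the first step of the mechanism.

secondary carbocation

Step 1: The π electrons of the C=C bond attack a proton of H3O⁺; Markovnikov addition places the new C–H on the less-substituted alkene carbon, so the positive charge ends up on the more-substituted carbon — a secondary carbocation. H2O is released.
After step 1 the species present is a secondary carbocation.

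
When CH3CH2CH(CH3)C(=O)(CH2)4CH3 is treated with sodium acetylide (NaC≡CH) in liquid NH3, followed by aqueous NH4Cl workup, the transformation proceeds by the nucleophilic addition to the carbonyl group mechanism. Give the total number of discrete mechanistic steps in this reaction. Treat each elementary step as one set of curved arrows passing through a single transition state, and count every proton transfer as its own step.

2

Step 1: HC≡C⁻ attacks the sp² carbonyl carbon; the C=O π bond breaks and the electrons end up as a lone pair on the alkoxide oxygen of the tetrahedral intermediate.
Step 2: On aqueous NH4Cl workup the alkoxide oxygen is protonated, giving a propargyl alcohol.
Total: 2 elementary steps.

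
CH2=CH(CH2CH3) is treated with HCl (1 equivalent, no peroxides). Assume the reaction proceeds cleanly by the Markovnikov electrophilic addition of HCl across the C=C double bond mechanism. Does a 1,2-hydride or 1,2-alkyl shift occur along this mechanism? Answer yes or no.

no

The first-formed carbocation is secondary.
No single 1,2-shift to an adjacent carbon would produce a more-substituted cation than the one already present, so no rearrangement occurs.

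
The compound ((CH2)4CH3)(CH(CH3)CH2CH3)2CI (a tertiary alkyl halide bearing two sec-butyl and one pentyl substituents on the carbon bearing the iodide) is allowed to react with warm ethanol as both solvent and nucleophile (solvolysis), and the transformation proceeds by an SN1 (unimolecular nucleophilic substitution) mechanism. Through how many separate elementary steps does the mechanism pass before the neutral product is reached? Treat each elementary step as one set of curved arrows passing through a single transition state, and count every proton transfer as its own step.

3

Step 1: Unassisted departure of I⁻ (taking the C–I bonding pair) generates a tertiary carbocation.
(No 1,2-shift: no single shift to an adjacent carbon would give a more stable cation.)
Step 2: CH3CH2OH donates an oxygen lone pair into the empty p orbital of the cation, giving a protonated ether (an oxonium ion).
Step 3: A second solvent molecule removes the proton on oxygen, giving the neutral ether product.
Total: 3 elementary steps.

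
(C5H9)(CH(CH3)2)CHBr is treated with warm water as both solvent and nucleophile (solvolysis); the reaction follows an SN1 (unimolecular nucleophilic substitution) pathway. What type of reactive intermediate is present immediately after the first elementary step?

Step 1: Ionisation: the C–Br σ-bond cleaves heterolytically; both bonding electrons depart with Br⁻, leaving a secondary carbocation at the α-carbon.
After step 1 the species present is a secondary carbocation.

secondary carbocation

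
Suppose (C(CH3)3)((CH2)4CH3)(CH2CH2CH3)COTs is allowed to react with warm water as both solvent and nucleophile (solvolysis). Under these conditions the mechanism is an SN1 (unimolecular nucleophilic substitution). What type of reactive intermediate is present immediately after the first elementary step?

tertiary carbocation

Step 1: The C–O bond breaks with both electrons going to the tosylate; TsO⁻ leaves and a tertiary carbocation remains.
After step 1 the species present is a tertiary carbocation.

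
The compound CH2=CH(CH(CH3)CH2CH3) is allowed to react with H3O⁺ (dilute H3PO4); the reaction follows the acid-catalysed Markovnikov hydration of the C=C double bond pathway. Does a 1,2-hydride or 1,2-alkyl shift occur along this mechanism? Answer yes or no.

The first-formed carbocation is secondary.
The adjacent sec-butyl carbon already bears 2 other carbon substituents and has a hydrogen to migrate; after a 1,2-hydride shift from that carbon the positive charge sits on a tertiary centre.
Tertiary is more stable than secondary, so the shift occurs.

yes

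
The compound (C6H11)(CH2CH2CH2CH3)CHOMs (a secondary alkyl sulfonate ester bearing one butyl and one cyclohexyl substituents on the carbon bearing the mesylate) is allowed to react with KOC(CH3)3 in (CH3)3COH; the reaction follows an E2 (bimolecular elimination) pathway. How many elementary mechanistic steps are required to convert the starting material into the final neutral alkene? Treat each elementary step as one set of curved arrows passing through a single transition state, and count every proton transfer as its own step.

1

Step 1: Concerted anti-periplanar elimination: (CH3)3CO⁻ abstracts a β-H while MsO⁻ leaves, and the C–H electrons become the new C=C π bond — all in a single transition state.
Total: 1 elementary step.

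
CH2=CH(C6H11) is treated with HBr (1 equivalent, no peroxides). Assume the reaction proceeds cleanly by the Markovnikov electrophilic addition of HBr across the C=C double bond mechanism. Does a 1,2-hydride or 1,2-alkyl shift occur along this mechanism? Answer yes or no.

yes

The first-formed carbocation is secondary.
The adjacent cyclohexyl carbon already bears 2 other carbon substituents and has a hydrogen to migrate; after a 1,2-hydride shift from that carbon the positive charge sits on a tertiary centre.
Tertiary is more stable than secondary, so the shift occurs.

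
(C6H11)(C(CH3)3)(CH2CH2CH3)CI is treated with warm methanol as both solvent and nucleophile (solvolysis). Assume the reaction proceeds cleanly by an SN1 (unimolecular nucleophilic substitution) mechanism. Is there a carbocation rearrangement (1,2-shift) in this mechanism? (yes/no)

The first-formed carbocation is tertiary.
No single 1,2-shift to an adjacent carbon would produce a more-substituted cation than the one already present, so no rearrangement occurs.

no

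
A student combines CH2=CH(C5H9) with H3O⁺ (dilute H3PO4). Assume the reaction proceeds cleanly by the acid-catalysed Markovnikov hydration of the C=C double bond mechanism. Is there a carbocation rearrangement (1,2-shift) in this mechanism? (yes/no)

The first-formed carbocation is secondary.
The adjacent cyclopentyl carbon already bears 2 other carbon substituents and has a hydrogen to migrate; after a 1,2-hydride shift from that carbon the positive charge sits on a tertiary centre.
Tertiary is more stable than secondary, so the shift occurs.

yes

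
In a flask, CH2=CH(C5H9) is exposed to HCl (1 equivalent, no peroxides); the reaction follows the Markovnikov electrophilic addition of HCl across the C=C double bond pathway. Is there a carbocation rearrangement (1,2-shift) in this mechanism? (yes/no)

yes

The first-formed carbocation is secondary.
The adjacent cyclopentyl carbon already bears 2 other carbon substituents and has a hydrogen to migrate; after a 1,2-hydride shift from that carbon the positive charge sits on a tertiary centre.
Tertiary is more stable than secondary, so the shift occurs.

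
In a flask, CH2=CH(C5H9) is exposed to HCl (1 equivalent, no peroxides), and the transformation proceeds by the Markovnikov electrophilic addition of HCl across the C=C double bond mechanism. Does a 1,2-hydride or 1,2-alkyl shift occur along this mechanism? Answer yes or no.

The first-formed carbocation is secondary.
The adjacent cyclopentyl carbon already bears 2 other carbon substituents and has a hydrogen to migrate; after a 1,2-hydride shift from that carbon the positive charge sits on a tertiary centre.
Tertiary is more stable than secondary, so the shift occurs.

yes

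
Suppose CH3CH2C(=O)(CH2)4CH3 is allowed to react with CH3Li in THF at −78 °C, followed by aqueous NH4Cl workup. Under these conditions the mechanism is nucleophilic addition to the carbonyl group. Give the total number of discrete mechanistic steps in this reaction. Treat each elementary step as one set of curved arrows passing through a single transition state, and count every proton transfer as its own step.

Step 1: Nucleophilic addition: the carbanion-like carbon of CH3Li adds to the carbonyl carbon, pushing the π(C=O) electron pair onto oxygen and giving a tetrahedral alkoxide.
Step 2: Protonation of the alkoxide by aqueous NH4Cl workup furnishes an alcohol.
Total: 2 elementary steps.

2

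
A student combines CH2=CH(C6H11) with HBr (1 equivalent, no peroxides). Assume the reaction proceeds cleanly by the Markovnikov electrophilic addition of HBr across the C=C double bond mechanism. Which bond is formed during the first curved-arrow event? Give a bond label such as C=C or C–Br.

Step 1: Protonation of the alkene by HBr: the π bond acts as the nucleophile and picks up H⁺, giving the more stable (Markovnikov) secondary carbocation. The H–Br bond breaks heterolytically, releasing Br⁻.
The bond formed in this step is the C–H bond.

C–H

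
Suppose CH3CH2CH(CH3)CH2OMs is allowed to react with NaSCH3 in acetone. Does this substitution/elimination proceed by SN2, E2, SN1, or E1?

Conditions: a primary substrate with a strong nucleophile in the polar aprotic solvent acetone.
These conditions are the textbook signature of the SN2 pathway.
An unhindered substrate with a strong nucleophile in a polar aprotic solvent favours one-step backside displacement.

SN2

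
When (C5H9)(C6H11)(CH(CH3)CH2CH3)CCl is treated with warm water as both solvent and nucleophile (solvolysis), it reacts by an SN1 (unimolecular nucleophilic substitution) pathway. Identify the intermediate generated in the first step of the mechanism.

Step 1: The C–Cl bond breaks with both electrons going to the chloride; Cl⁻ leaves and a tertiary carbocation remains.
After step 1 the species present is a tertiary carbocation.

tertiary carbocation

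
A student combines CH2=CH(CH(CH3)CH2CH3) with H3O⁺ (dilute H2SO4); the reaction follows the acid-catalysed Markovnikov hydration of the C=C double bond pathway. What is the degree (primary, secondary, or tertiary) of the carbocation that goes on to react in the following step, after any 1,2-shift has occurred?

Step 1: The π electrons of the C=C bond attack a proton of H3O⁺; Markovnikov addition places the new C–H on the less-substituted alkene carbon, so the positive charge ends up on the more-substituted carbon — a secondary carbocation. H2O is released.
Step 2: Carbocation rearrangement: a 1,2-hydride shift from the adjacent sec-butyl carbon converts the initially-formed secondary cation into the more stable tertiary cation.
The cation rearranges from secondary to tertiary via a 1,2-hydride shift from the adjacent sec-butyl carbon; the tertiary cation is what reacts next.

tertiary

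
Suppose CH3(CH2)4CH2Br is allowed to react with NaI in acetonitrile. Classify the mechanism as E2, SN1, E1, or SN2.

Conditions: a primary substrate with a strong nucleophile in the polar aprotic solvent acetonitrile.
These conditions are the textbook signature of the SN2 pathway.
An unhindered substrate with a strong nucleophile in a polar aprotic solvent favours one-step backside displacement.

SN2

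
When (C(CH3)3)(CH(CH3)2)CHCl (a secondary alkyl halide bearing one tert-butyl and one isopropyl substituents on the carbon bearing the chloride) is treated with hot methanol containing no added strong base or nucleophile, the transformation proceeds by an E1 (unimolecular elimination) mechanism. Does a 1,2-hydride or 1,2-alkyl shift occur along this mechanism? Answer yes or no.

The first-formed carbocation is secondary.
The adjacent isopropyl carbon already bears 2 other carbon substituents and has a hydrogen to migrate; after a 1,2-hydride shift from that carbon the positive charge sits on a tertiary centre.
Tertiary is more stable than secondary, so the shift occurs.

yes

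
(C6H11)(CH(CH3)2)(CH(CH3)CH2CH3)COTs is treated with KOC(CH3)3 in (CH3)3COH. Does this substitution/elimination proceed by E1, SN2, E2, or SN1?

Conditions: a strong/bulky base with a tertiary substrate bearing a β-hydrogen.
These conditions are the textbook signature of the E2 pathway.
A strong (often hindered) base removes a β-H in concert with loss of the leaving group — bimolecular elimination.

E2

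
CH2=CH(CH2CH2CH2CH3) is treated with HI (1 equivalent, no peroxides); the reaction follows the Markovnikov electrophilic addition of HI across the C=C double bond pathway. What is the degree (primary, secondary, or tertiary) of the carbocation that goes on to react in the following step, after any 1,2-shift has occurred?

Step 1: Electrophilic addition begins with the π(C=C) electrons forming a bond to the proton of HI. Following Markovnikov's rule, the resulting cation is secondary. The H–I bond breaks heterolytically, releasing I⁻.
No single 1,2-shift to an adjacent carbon would give a more-substituted cation, so no rearrangement occurs.

secondary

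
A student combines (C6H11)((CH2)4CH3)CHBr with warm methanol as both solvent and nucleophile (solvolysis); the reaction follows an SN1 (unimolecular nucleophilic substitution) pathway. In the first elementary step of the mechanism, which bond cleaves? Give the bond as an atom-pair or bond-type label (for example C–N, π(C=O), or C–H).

Step 1: Unassisted departure of Br⁻ (taking the C–Br bonding pair) generates a secondary carbocation.
The bond broken in this step is the C–Br bond.

C–Br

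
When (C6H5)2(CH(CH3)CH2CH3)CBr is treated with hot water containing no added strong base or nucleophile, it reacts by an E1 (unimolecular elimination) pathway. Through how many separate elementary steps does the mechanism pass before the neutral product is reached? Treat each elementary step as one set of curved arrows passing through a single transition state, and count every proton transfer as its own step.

2

Step 1: Rate-determining heterolysis of the C–Br bond gives Br⁻ and a tertiary carbocation.
(No 1,2-shift: no single shift to an adjacent carbon would give a more stable cation.)
Step 2: A weak base (a water molecule from the solvent) removes a proton from a carbon adjacent to the cationic centre; the electrons of that C–H bond become the new π(C=C) bond, giving the alkene.
Total: 2 elementary steps.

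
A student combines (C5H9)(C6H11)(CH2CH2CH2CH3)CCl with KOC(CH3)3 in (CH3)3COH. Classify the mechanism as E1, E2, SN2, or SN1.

Conditions: a strong/bulky base with a tertiary substrate bearing a β-hydrogen.
These conditions are the textbook signature of the E2 pathway.
A strong (often hindered) base removes a β-H in concert with loss of the leaving group — bimolecular elimination.

E2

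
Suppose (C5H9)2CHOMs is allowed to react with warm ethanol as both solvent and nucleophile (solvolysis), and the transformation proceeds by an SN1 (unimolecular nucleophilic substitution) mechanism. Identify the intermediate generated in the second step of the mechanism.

tertiary carbocation

Step 1: Ionisation: the C–O σ-bond cleaves heterolytically; both bonding electrons depart with MsO⁻, leaving a secondary carbocation at the α-carbon.
Step 2: A hydride (H with its bonding pair) migrates from the adjacent cyclopentyl carbon to the cationic centre — a 1,2-hydride shift — upgrading the secondary cation to a tertiary one.
After step 2 the species present is a tertiary carbocation.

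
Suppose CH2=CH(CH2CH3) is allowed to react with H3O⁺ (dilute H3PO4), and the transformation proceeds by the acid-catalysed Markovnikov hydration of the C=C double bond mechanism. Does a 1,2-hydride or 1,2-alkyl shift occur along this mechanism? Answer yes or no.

The first-formed carbocation is secondary.
No single 1,2-shift to an adjacent carbon would produce a more-substituted cation than the one already present, so no rearrangement occurs.

no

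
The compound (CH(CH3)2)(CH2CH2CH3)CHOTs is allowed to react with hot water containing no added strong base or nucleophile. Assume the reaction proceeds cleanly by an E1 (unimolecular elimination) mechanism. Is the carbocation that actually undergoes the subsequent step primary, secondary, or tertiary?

Step 1: Rate-determining heterolysis of the C–O bond gives TsO⁻ and a secondary carbocation.
Step 2: A 1,2-hydride shift from the adjacent isopropyl carbon moves the positive charge from the secondary centre to an adjacent carbon, generating a more stable tertiary carbocation.
The cation rearranges from secondary to tertiary via a 1,2-hydride shift from the adjacent isopropyl carbon; the tertiary cation is what reacts next.

tertiary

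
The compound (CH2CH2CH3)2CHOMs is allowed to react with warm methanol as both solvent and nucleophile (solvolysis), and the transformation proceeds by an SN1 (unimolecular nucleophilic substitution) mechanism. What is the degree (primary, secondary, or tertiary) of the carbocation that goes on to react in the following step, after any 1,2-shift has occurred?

Step 1: Ionisation: the C–O σ-bond cleaves heterolytically; both bonding electrons depart with MsO⁻, leaving a secondary carbocation at the α-carbon.
No single 1,2-shift to an adjacent carbon would give a more-substituted cation, so no rearrangement occurs.

secondary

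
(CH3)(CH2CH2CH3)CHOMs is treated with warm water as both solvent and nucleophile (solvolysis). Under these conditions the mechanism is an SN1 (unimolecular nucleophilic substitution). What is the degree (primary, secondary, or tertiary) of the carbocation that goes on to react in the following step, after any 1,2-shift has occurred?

Step 1: The C–O bond breaks with both electrons going to the mesylate; MsO⁻ leaves and a secondary carbocation remains.
No single 1,2-shift to an adjacent carbon would give a more-substituted cation, so no rearrangement occurs.

secondary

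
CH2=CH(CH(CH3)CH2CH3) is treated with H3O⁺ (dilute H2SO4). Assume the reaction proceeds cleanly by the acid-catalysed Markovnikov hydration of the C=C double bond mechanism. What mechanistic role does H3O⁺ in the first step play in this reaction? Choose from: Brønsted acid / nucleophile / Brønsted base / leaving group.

Brønsted acid

Step 1: Electrophilic addition begins with the π(C=C) electrons forming a bond to the proton of H3O⁺. Following Markovnikov's rule, the resulting cation is secondary. H2O is released.
H3O⁺ in the first step donates a proton in a proton-transfer step — a Brønsted acid.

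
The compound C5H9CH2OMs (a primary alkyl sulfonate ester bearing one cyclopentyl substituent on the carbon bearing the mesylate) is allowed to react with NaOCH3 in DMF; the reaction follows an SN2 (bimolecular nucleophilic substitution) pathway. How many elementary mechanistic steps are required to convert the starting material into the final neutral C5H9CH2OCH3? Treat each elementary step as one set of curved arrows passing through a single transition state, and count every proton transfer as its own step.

1

Step 1: The methoxide nucleophile donates a lone pair from O to the α-carbon in a backside attack; simultaneously the C–O σ-bond breaks and both of its electrons leave with MsO⁻. One concerted step with inversion of configuration.
Total: 1 elementary step.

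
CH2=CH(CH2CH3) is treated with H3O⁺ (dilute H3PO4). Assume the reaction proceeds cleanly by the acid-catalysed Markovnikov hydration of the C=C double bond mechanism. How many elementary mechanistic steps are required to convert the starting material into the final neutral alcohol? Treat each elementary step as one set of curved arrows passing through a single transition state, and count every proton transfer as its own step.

3

Step 1: The π electrons of the C=C bond attack a proton of H3O⁺; Markovnikov addition places the new C–H on the less-substituted alkene carbon, so the positive charge ends up on the more-substituted carbon — a secondary carbocation. H2O is released.
(No 1,2-shift: no single shift to an adjacent carbon would give a more stable cation.)
Step 2: Water acts as the nucleophile: an oxygen lone pair bonds to the cationic carbon, giving an oxonium-ion intermediate.
Step 3: Proton transfer from the O–H of the oxonium ion to H2O completes the catalytic cycle and yields the alcohol.
Total: 3 elementary steps.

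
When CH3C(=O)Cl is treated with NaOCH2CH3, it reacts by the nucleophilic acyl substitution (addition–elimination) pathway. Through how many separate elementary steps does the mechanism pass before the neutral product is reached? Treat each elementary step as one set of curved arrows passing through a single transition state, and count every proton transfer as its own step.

2

Step 1: A lone pair on the O of CH3CH2O⁻ attacks the electrophilic acyl carbon; the π(C=O) electrons move onto oxygen, giving a tetrahedral intermediate.
Step 2: Elimination step: re-formation of the carbonyl π bond drives out Cl⁻, giving the new acyl compound.
Total: 2 elementary steps.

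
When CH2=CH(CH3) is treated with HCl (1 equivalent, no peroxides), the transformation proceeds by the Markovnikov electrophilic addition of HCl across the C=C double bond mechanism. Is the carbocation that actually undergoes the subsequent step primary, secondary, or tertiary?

Step 1: Electrophilic addition begins with the π(C=C) electrons forming a bond to the proton of HCl. Following Markovnikov's rule, the resulting cation is secondary. The H–Cl bond breaks heterolytically, releasing Cl⁻.
No single 1,2-shift to an adjacent carbon would give a more-substituted cation, so no rearrangement occurs.

secondary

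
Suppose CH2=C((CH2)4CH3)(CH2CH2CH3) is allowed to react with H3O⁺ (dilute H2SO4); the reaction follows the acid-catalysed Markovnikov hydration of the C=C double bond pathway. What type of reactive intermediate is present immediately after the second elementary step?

oxonium ion

Step 1: Electrophilic addition begins with the π(C=C) electrons forming a bond to the proton of H3O⁺. Following Markovnikov's rule, the resulting cation is tertiary. H2O is released.
Step 2: A lone pair on the oxygen of H2O attacks the carbocation, forming a C–O bond and an oxonium ion (a protonated alcohol).
After step 2 the species present is an oxonium ion.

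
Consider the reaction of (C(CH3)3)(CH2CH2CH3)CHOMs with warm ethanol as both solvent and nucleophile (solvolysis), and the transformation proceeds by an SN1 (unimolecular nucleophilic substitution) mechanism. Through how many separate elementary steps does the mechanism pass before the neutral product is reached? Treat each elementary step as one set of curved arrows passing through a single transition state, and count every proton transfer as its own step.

4

Step 1: Rate-determining heterolysis of the C–O bond gives MsO⁻ and a secondary carbocation.
Step 2: A methyl group with its bonding pair migrates from the adjacent tert-butyl carbon to the cationic centre — a 1,2-methyl shift — upgrading the secondary cation to a tertiary one.
Step 3: CH3CH2OH donates an oxygen lone pair into the empty p orbital of the cation, giving a protonated ether (an oxonium ion).
Step 4: A second solvent molecule removes the proton on oxygen, giving the neutral ether product.
Total: 4 elementary steps.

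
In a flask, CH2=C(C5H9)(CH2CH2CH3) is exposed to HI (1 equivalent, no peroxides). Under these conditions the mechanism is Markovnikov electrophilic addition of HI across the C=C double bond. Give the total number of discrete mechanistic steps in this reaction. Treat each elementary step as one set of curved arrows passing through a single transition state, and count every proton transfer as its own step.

Step 1: Electrophilic addition begins with the π(C=C) electrons forming a bond to the proton of HI. Following Markovnikov's rule, the resulting cation is tertiary. The H–I bond breaks heterolytically, releasing I⁻.
(No 1,2-shift: no single shift to an adjacent carbon would give a more stable cation.)
Step 2: Nucleophilic attack by I⁻ on the carbocation completes the addition, giving R–I.
Total: 2 elementary steps.

2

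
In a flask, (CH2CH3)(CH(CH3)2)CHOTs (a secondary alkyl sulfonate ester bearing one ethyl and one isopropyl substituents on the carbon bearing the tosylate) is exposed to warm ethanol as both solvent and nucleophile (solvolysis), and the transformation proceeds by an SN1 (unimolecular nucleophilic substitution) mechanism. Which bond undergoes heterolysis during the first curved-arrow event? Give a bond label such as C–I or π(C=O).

C–O

Step 1: Ionisation: the C–O σ-bond cleaves heterolytically; both bonding electrons depart with TsO⁻, leaving a secondary carbocation at the α-carbon.
The bond broken in this step is the C–O bond.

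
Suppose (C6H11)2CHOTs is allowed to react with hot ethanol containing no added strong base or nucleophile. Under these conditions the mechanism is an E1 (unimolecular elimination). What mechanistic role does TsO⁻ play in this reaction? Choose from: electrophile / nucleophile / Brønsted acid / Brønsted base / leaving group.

Step 1: Unassisted departure of TsO⁻ (taking the C–O bonding pair) generates a secondary carbocation.
TsO⁻ departs with both electrons of the breaking σ-bond — that is the definition of a leaving group.

leaving group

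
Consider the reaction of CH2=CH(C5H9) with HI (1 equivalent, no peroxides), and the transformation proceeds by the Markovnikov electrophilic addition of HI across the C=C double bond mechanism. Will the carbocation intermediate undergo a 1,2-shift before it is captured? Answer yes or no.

yes

The first-formed carbocation is secondary.
The adjacent cyclopentyl carbon already bears 2 other carbon substituents and has a hydrogen to migrate; after a 1,2-hydride shift from that carbon the positive charge sits on a tertiary centre.
Tertiary is more stable than secondary, so the shift occurs.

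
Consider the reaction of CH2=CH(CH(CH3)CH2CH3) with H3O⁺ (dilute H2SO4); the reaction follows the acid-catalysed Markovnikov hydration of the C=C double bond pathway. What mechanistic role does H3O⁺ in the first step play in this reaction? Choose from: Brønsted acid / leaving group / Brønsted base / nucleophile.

Step 1: Protonation of the alkene by H3O⁺: the π bond acts as the nucleophile and picks up H⁺, giving the more stable (Markovnikov) secondary carbocation. H2O is released.
H3O⁺ in the first step donates a proton in a proton-transfer step — a Brønsted acid.

Brønsted acid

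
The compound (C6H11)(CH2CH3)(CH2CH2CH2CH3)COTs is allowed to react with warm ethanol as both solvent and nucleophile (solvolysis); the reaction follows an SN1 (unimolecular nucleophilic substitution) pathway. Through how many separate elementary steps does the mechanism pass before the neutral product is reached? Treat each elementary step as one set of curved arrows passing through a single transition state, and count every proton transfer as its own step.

Step 1: Rate-determining heterolysis of the C–O bond gives TsO⁻ and a tertiary carbocation.
(No 1,2-shift: no single shift to an adjacent carbon would give a more stable cation.)
Step 2: A lone pair on the oxygen of CH3CH2OH attacks the carbocation, forming a new C–O σ-bond and an oxonium ion.
Step 3: Deprotonation of the oxonium oxygen by solvent ethanol yields the neutral ether.
Total: 3 elementary steps.

3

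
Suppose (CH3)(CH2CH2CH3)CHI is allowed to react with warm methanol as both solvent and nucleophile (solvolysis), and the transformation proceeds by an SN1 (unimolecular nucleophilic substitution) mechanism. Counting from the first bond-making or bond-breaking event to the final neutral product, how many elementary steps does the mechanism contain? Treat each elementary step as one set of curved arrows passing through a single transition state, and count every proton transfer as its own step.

Step 1: Ionisation: the C–I σ-bond cleaves heterolytically; both bonding electrons depart with I⁻, leaving a secondary carbocation at the α-carbon.
(No 1,2-shift: no single shift to an adjacent carbon would give a more stable cation.)
Step 2: A lone pair on the oxygen of CH3OH attacks the carbocation, forming a new C–O σ-bond and an oxonium ion.
Step 3: Proton transfer from the O–H of the oxonium ion to a solvent molecule delivers the neutral ether.
Total: 3 elementary steps.

3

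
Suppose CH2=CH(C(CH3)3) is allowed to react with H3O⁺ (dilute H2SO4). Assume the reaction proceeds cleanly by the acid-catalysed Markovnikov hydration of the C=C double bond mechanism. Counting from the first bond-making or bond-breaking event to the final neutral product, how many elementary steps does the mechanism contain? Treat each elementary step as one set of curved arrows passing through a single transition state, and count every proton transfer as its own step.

Step 1: The π electrons of the C=C bond attack a proton of H3O⁺; Markovnikov addition places the new C–H on the less-substituted alkene carbon, so the positive charge ends up on the more-substituted carbon — a secondary carbocation. H2O is released.
Step 2: A 1,2-methyl shift from the adjacent tert-butyl carbon moves the positive charge from the secondary centre to an adjacent carbon, generating a more stable tertiary carbocation.
Step 3: A lone pair on the oxygen of H2O attacks the carbocation, forming a C–O bond and an oxonium ion (a protonated alcohol).
Step 4: Deprotonation of the oxonium ion by a water molecule delivers the neutral alcohol and regenerates the acid catalyst.
Total: 4 elementary steps.

4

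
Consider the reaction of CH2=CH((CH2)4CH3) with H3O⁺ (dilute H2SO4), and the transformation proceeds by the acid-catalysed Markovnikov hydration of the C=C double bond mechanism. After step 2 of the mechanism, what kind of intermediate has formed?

Step 1: The π electrons of the C=C bond attack a proton of H3O⁺; Markovnikov addition places the new C–H on the less-substituted alkene carbon, so the positive charge ends up on the more-substituted carbon — a secondary carbocation. H2O is released.
Step 2: Nucleophilic capture of the cation by H2O produces the protonated alcohol (an oxonium ion).
After step 2 the species present is an oxonium ion.

oxonium ion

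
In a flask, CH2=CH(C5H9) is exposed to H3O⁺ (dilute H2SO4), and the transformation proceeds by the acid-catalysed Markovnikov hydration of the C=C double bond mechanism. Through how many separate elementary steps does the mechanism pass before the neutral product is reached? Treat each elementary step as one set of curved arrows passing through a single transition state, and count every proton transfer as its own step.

4

Step 1: The π electrons of the C=C bond attack a proton of H3O⁺; Markovnikov addition places the new C–H on the less-substituted alkene carbon, so the positive charge ends up on the more-substituted carbon — a secondary carbocation. H2O is released.
Step 2: A hydride (H with its bonding pair) migrates from the adjacent cyclopentyl carbon to the cationic centre — a 1,2-hydride shift — upgrading the secondary cation to a tertiary one.
Step 3: A lone pair on the oxygen of H2O attacks the carbocation, forming a C–O bond and an oxonium ion (a protonated alcohol).
Step 4: H2O removes a proton from the oxonium oxygen, regenerating H3O⁺ and giving the neutral alcohol.
Total: 4 elementary steps.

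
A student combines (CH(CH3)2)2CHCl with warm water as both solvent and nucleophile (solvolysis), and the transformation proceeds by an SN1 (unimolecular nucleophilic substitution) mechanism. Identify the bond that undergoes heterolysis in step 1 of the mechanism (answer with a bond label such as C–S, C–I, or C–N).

Step 1: Unassisted departure of Cl⁻ (taking the C–Cl bonding pair) generates a secondary carbocation.
The bond broken in this step is the C–Cl bond.

C–Cl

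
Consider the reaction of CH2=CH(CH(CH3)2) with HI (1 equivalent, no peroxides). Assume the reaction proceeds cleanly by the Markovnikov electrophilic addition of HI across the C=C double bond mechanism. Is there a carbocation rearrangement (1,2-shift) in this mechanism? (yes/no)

The first-formed carbocation is secondary.
The adjacent isopropyl carbon already bears 2 other carbon substituents and has a hydrogen to migrate; after a 1,2-hydride shift from that carbon the positive charge sits on a tertiary centre.
Tertiary is more stable than secondary, so the shift occurs.

yes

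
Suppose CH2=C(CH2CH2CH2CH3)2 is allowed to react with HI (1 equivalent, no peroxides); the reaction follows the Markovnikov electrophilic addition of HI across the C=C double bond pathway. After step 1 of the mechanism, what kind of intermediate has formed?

Step 1: The π electrons of the C=C bond attack a proton of HI; Markovnikov addition places the new C–H on the less-substituted alkene carbon, so the positive charge ends up on the more-substituted carbon — a tertiary carbocation. The H–I bond breaks heterolytically, releasing I⁻.
After step 1 the species present is a tertiary carbocation.

tertiary carbocation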